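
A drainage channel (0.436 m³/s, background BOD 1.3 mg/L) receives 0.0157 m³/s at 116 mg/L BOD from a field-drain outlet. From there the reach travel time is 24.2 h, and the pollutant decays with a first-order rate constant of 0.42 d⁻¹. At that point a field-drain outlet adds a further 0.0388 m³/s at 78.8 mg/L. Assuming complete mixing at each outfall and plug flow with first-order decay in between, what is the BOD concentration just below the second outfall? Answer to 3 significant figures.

9.42 mg/L

Flow-weighted average: C = (0.4360·1.300 + 0.01570·116.0) / 0.4517 = 2.388/0.4517 = 5.287 mg/L; combined flow 0.4517 m³/s.
Decay over the reach: 5.287·exp(−kt) = 5.287·0.6548 = 3.461 mg/L.
At the second outfall, C = (0.4517·3.461 + 0.03880·78.80) / (0.4517 + 0.03880) = 9.421 mg/L.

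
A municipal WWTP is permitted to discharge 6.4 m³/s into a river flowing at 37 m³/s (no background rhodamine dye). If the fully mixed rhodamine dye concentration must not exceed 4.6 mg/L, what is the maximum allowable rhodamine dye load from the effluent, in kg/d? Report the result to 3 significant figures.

Mass balance at the limit: 37.00·0 + 6.400·Cₑ = 43.40·4.6 → Cₑ = 31.19 mg/L.
Load = 6.400 m³/s × 31.19 g/m³ × 86 400 s/d = 17250 kg/d.

17200 kg/d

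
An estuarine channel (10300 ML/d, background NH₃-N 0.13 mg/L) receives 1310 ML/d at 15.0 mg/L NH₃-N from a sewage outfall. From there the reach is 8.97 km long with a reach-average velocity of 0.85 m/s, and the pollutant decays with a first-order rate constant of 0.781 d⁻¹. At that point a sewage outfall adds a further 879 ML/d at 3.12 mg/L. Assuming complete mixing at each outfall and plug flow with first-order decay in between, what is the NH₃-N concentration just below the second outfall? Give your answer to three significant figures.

1.75 mg/L

Mixed concentration C = ΣQC/ΣQ = (10300·0.1300 + 1310·15.00) / 11610 = 20990/11610 = 1.808 mg/L; combined flow 11610 ML/d.
Travel time t = 8.97·1000 / 0.85 = 10550 s = 2.931 h.
First-order decay: C = 1.808·exp(−k·t) = 1.808·0.9090 = 1.643 mg/L.
Second outfall: C = (11610·1.643 + 879.0·3.120)/12490 = 1.747 mg/L.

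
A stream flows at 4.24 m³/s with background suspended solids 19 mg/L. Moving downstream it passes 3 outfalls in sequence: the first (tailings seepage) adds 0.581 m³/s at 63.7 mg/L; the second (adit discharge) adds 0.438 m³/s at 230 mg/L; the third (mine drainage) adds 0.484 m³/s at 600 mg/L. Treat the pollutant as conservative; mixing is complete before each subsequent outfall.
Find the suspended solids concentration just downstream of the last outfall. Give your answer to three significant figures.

88.6 mg/L

Outfall 1: combined Q = 4.821 m³/s; C = (4.240·19.00 + 0.5810·63.70)/4.821 = 24.39 mg/L.
Outfall 2: combined Q = 5.259 m³/s; C = (4.821·24.39 + 0.4380·230.0)/5.259 = 41.51 mg/L.
Outfall 3: combined Q = 5.743 m³/s; C = (5.259·41.51 + 0.4840·600.0)/5.743 = 88.58 mg/L.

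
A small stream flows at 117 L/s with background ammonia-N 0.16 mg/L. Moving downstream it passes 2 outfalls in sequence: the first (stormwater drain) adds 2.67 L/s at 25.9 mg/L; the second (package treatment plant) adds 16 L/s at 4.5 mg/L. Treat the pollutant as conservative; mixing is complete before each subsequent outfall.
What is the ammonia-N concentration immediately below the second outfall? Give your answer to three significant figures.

1.18 mg/L

After outfall 1: Q = 117.0 + 2.670 = 119.7 L/s; C = (117.0·0.1600 + 2.670·25.90)/119.7 = 0.7343 mg/L.
After outfall 2: Q = 119.7 + 16.00 = 135.7 L/s; C = (119.7·0.7343 + 16.00·4.500)/135.7 = 1.178 mg/L.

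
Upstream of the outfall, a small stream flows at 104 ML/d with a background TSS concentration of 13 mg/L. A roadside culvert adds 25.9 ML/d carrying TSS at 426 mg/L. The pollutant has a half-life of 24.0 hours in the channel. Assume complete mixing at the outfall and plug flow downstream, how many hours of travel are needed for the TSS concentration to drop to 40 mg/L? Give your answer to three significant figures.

30.1 h

Mass balance: C = (104.0·13.00 + 25.90·426.0) / 129.9 = 12390/129.9 = 95.35 mg/L.
Half-life 24.0 h → k = ln 2 / 24.0 = 0.02888 h⁻¹ = 0.6931 d⁻¹.
95.35·exp(−k·t) = 40 → t = ln(95.35/40)/k = 108300 s = 30.08 h.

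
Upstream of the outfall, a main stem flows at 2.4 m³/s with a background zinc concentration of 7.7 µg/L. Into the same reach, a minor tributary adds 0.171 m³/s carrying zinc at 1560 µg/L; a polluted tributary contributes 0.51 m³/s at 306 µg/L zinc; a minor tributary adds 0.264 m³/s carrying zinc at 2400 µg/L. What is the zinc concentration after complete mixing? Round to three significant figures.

321 µg/L

Flow-weighted average: C = (2.400·7.700 + 0.1710·1560 + 0.5100·306.0 + 0.2640·2400) / 3.345 = 1075/3.345 = 321.3 µg/L.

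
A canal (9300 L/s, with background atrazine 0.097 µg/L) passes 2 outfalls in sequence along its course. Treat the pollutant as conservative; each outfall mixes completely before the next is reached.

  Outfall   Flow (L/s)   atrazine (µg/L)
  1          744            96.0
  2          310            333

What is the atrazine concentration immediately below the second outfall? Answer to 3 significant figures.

After outfall 1: Q = 9300 + 744.0 = 10040 L/s; C = (9300·0.09700 + 744.0·96.00)/10040 = 7.201 µg/L.
After outfall 2: Q = 10040 + 310.0 = 10350 L/s; C = (10040·7.201 + 310.0·333.0)/10350 = 16.96 µg/L.

17.0 µg/L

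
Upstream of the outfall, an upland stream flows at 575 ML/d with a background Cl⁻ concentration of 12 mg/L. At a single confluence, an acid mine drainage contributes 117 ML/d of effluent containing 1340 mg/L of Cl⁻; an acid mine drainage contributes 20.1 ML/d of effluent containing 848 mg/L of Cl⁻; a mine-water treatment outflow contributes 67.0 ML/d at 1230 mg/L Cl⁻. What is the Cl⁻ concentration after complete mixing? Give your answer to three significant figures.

Mass balance: C = (575.0·12.00 + 117.0·1340 + 20.10·848.0 + 67.00·1230) / 779.1 = 263100/779.1 = 337.7 mg/L.

338 mg/L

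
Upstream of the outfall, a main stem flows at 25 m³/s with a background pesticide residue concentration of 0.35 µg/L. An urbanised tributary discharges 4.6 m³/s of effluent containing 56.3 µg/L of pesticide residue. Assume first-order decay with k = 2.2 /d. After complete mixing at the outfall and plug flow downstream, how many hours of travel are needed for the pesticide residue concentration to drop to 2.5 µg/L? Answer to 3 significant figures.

14.0 h

After mixing, C = (25.00·0.3500 + 4.600·56.30) / 29.60 = 267.7/29.60 = 9.045 µg/L.
9.045·exp(−k·t) = 2.5 → t = ln(9.045/2.5)/k = 50500 s = 14.03 h.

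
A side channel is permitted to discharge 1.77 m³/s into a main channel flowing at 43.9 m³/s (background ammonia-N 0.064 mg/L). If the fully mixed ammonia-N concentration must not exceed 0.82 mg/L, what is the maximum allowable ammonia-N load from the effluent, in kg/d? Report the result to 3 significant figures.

Mass balance at the limit: 43.90·0.06400 + 1.770·Cₑ = 45.67·0.82 → Cₑ = 19.57 mg/L.
Load = 1.770 m³/s × 19.57 g/m³ × 86 400 s/d = 2993 kg/d.

2990 kg/d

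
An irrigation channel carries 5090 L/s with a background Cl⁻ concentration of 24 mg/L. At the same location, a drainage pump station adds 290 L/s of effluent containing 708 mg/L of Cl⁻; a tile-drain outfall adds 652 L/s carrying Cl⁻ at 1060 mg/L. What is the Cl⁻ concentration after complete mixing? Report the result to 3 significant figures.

169 mg/L

Mass balance: C = (5090·24.00 + 290.0·708.0 + 652.0·1060) / 6032 = 1019000/6032 = 168.9 mg/L.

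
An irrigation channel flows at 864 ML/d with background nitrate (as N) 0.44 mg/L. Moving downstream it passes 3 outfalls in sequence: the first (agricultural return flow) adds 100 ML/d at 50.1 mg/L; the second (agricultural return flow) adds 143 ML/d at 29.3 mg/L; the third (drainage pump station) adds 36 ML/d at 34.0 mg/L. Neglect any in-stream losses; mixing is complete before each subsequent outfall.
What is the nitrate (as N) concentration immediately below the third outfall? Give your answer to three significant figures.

9.45 mg/L

After outfall 1: Q = 864.0 + 100.0 = 964.0 ML/d; C = (864.0·0.4400 + 100.0·50.10)/964.0 = 5.591 mg/L.
After outfall 2: Q = 964.0 + 143.0 = 1107 ML/d; C = (964.0·5.591 + 143.0·29.30)/1107 = 8.654 mg/L.
After outfall 3: Q = 1107 + 36.00 = 1143 ML/d; C = (1107·8.654 + 36.00·34.00)/1143 = 9.452 mg/L.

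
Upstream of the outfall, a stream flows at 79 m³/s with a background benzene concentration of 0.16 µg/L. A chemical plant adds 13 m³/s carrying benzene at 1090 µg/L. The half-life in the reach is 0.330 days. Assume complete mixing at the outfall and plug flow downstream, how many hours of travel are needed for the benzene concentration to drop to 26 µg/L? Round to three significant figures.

20.3 h

Mixed concentration C = ΣQC/ΣQ = (79.00·0.1600 + 13.00·1090) / 92.00 = 14180/92.00 = 154.2 µg/L.
Half-life 0.330 d → k = ln 2 / 0.330 = 2.100 d⁻¹.
154.2·exp(−k·t) = 26 → t = ln(154.2/26)/k = 73210 s = 20.34 h.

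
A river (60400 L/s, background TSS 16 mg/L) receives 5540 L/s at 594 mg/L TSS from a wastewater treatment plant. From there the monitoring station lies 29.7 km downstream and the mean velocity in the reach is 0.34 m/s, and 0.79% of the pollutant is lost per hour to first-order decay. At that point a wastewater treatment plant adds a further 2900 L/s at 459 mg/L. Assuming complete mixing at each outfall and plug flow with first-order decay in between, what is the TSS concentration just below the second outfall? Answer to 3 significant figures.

Mass balance: C = (60400·16.00 + 5540·594.0) / 65940 = 4257000/65940 = 64.56 mg/L; combined flow 65940 L/s.
Travel time t = 29.7·1000 / 0.34 = 87350 s = 24.26 h.
0.79%/h lost → k = −ln(1 − 0.0079) = 0.007931 h⁻¹.
Applying C = C₀e^(−kt): 64.56 × 0.8249 = 53.26 mg/L.
At the second outfall, C = (65940·53.26 + 2900·459.0) / (65940 + 2900) = 70.35 mg/L.

70.4 mg/L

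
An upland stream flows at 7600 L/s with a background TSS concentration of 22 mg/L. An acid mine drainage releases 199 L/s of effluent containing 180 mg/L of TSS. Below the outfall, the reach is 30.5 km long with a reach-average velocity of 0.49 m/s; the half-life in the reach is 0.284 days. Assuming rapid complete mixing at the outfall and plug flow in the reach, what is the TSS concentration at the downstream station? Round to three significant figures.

4.49 mg/L

After mixing, C = (7600·22.00 + 199.0·180.0) / 7799 = 203000/7799 = 26.03 mg/L.
Travel time t = 30.5·1000 / 0.49 = 62240 s = 17.29 h.
Half-life 0.284 d → k = ln 2 / 0.284 = 2.441 d⁻¹.
Decay over the reach: 26.03·exp(−kt) = 26.03·0.1723 = 4.486 mg/L.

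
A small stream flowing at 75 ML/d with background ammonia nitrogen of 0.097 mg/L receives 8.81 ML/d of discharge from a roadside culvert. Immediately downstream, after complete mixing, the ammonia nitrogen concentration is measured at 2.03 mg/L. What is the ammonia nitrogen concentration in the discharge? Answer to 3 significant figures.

Mass balance: 75.00·0.09700 + 8.810·Cₑ = 83.81·2.030
→ Cₑ = (83.81·2.030 − 75.00·0.09700) / 8.810 = 18.49 mg/L.

18.5 mg/L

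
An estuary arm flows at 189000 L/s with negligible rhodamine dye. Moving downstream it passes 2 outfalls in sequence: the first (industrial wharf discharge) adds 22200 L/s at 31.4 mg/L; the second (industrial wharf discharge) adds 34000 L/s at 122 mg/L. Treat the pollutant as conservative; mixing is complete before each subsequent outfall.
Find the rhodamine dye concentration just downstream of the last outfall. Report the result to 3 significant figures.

19.8 mg/L

Outfall 1: combined Q = 211200 L/s; C = (189000·0 + 22200·31.40)/211200 = 3.301 mg/L.
Outfall 2: combined Q = 245200 L/s; C = (211200·3.301 + 34000·122.0)/245200 = 19.76 mg/L.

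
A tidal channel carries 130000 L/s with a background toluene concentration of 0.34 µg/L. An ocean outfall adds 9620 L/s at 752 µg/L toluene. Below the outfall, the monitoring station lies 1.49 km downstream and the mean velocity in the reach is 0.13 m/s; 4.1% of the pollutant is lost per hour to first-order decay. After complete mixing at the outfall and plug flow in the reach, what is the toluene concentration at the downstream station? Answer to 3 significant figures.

45.6 µg/L

After mixing, C = (130000·0.3400 + 9620·752.0) / 139600 = 7278000/139600 = 52.13 µg/L.
Travel time t = 1.49·1000 / 0.13 = 11460 s = 3.184 h.
4.1%/h lost → k = −ln(1 − 0.041) = 0.04186 h⁻¹.
First-order decay: C = 52.13·exp(−k·t) = 52.13·0.8752 = 45.63 µg/L.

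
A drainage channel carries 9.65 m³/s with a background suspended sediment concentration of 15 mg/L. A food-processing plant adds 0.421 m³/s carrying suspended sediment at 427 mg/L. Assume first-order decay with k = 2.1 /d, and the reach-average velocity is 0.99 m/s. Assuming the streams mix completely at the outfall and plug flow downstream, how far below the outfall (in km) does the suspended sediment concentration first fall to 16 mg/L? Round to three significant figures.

Flow-weighted average: C = (9.650·15.00 + 0.4210·427.0) / 10.07 = 324.5/10.07 = 32.22 mg/L.
Set 32.22·exp(−k·t) = 16 → t = ln(32.22/16)/k = 28800 s = 8.001 h.
Distance = v·t = 0.99·28800 = 28520 m = 28.52 km.

28.5 km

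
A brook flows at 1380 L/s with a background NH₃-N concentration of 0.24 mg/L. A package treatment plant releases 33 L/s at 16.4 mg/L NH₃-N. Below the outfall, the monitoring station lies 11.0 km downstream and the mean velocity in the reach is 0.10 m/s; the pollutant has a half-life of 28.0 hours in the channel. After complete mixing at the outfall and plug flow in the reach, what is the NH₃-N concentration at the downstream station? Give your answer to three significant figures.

0.290 mg/L

After mixing, C = (1380·0.2400 + 33.00·16.40) / 1413 = 872.4/1413 = 0.6174 mg/L.
Travel time t = 11.0·1000 / 0.10 = 110000 s = 30.56 h.
Half-life 28.0 h → k = ln 2 / 28.0 = 0.02476 h⁻¹ = 0.5941 d⁻¹.
After decay, C = 0.6174 × e^(−kt) = 0.6174 × 0.4693 = 0.2898 mg/L.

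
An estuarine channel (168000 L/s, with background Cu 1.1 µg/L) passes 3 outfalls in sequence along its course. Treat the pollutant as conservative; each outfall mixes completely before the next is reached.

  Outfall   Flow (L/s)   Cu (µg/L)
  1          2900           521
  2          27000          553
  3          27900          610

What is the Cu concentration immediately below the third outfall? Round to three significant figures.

After outfall 1: Q = 168000 + 2900 = 170900 L/s; C = (168000·1.100 + 2900·521.0)/170900 = 9.922 µg/L.
After outfall 2: Q = 170900 + 27000 = 197900 L/s; C = (170900·9.922 + 27000·553.0)/197900 = 84.02 µg/L.
After outfall 3: Q = 197900 + 27900 = 225800 L/s; C = (197900·84.02 + 27900·610.0)/225800 = 149.0 µg/L.

149 µg/L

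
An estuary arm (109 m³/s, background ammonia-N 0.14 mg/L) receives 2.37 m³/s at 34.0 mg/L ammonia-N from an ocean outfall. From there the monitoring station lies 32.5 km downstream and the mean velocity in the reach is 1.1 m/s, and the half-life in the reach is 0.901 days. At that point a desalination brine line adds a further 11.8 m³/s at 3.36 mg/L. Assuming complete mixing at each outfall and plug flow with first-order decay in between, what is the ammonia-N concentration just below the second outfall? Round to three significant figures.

Flow-weighted average: C = (109.0·0.1400 + 2.370·34.00) / 111.4 = 95.84/111.4 = 0.8606 mg/L; combined flow 111.4 m³/s.
Travel time t = 32.5·1000 / 1.1 = 29550 s = 8.207 h.
Half-life 0.901 d → k = ln 2 / 0.901 = 0.7693 d⁻¹.
Applying C = C₀e^(−kt): 0.8606 × 0.7687 = 0.6615 mg/L.
At the second outfall, C = (111.4·0.6615 + 11.80·3.360) / (111.4 + 11.80) = 0.9200 mg/L.

0.920 mg/L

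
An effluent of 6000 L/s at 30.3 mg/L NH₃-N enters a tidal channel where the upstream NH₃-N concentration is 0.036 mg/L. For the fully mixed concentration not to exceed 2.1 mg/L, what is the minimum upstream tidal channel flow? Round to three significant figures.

Set C_mix = 2.1: (Q·0.03600 + 6000·30.30) / (Q + 6000) = 2.1
→ Q = 6000·(30.30 − 2.1)/(2.1 − 0.03600) = 81980 L/s.

82000 L/s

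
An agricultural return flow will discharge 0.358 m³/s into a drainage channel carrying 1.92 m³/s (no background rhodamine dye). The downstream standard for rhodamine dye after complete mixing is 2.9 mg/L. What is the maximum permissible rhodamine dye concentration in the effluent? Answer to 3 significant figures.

18.5 mg/L

At the limit, (Qr·Cr + Qe·Cₑ)/(Qr + Qe) = 2.9:
Cₑ = (2.278·2.9 − 1.920·0) / 0.3580 = 18.45 mg/L.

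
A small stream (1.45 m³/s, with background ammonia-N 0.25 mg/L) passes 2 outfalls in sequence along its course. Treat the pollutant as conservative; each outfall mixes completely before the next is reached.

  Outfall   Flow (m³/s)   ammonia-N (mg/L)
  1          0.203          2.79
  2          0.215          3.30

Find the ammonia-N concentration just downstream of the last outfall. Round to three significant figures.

After outfall 1: Q = 1.450 + 0.2030 = 1.653 m³/s; C = (1.450·0.2500 + 0.2030·2.790)/1.653 = 0.5619 mg/L.
After outfall 2: Q = 1.653 + 0.2150 = 1.868 m³/s; C = (1.653·0.5619 + 0.2150·3.300)/1.868 = 0.8771 mg/L.

0.877 mg/L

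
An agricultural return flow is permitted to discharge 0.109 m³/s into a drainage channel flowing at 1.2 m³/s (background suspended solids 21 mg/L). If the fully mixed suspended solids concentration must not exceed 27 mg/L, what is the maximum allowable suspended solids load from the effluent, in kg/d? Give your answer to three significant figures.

Mass balance at the limit: 1.200·21.00 + 0.1090·Cₑ = 1.309·27 → Cₑ = 93.06 mg/L.
Load = 0.1090 m³/s × 93.06 g/m³ × 86 400 s/d = 876.4 kg/d.

876 kg/d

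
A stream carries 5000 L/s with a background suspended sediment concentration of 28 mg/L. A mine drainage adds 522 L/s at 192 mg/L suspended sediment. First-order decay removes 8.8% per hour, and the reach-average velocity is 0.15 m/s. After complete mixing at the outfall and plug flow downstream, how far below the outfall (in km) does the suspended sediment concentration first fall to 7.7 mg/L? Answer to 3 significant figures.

10.2 km

Mixed concentration C = ΣQC/ΣQ = (5000·28.00 + 522.0·192.0) / 5522 = 240200/5522 = 43.50 mg/L.
8.8%/h lost → k = −ln(1 − 0.088) = 0.09212 h⁻¹.
Set 43.50·exp(−k·t) = 7.7 → t = ln(43.50/7.7)/k = 67670 s = 18.80 h.
Distance = v·t = 0.15·67670 = 10150 m = 10.15 km.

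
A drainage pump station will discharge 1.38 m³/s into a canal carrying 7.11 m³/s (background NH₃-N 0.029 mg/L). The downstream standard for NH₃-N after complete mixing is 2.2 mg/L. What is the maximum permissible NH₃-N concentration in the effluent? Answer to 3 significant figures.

At the limit, (Qr·Cr + Qe·Cₑ)/(Qr + Qe) = 2.2:
Cₑ = (8.490·2.2 − 7.110·0.02900) / 1.380 = 13.39 mg/L.

13.4 mg/L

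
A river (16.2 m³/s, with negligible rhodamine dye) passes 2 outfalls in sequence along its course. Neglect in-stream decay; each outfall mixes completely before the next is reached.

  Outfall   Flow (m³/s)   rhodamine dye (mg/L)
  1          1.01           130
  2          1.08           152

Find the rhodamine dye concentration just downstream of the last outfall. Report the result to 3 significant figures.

16.2 mg/L

After outfall 1: Q = 16.20 + 1.010 = 17.21 m³/s; C = (16.20·0 + 1.010·130.0)/17.21 = 7.629 mg/L.
After outfall 2: Q = 17.21 + 1.080 = 18.29 m³/s; C = (17.21·7.629 + 1.080·152.0)/18.29 = 16.15 mg/L.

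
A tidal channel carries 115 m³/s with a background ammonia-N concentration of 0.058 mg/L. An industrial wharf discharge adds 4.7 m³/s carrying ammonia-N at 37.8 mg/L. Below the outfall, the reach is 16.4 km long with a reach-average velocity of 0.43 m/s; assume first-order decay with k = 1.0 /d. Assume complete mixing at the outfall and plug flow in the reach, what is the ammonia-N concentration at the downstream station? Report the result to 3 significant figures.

Flow-weighted average: C = (115.0·0.05800 + 4.700·37.80) / 119.7 = 184.3/119.7 = 1.540 mg/L.
Travel time t = 16.4·1000 / 0.43 = 38140 s = 10.59 h.
Applying C = C₀e^(−kt): 1.540 × 0.6431 = 0.9904 mg/L.

0.990 mg/L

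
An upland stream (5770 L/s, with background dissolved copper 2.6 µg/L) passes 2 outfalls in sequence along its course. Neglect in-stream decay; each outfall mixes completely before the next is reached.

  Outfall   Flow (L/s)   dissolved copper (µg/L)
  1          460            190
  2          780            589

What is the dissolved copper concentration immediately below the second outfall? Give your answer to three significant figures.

Below outfall 1: Q → 6230 L/s, C = (5770·2.600 + 460.0·190.0)/6230 = 16.44 µg/L.
Below outfall 2: Q → 7010 L/s, C = (6230·16.44 + 780.0·589.0)/7010 = 80.15 µg/L.

80.1 µg/L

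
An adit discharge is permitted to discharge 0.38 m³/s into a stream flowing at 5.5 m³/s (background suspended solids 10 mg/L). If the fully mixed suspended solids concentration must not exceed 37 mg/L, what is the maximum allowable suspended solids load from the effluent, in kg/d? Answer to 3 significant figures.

14000 kg/d

Mass balance at the limit: 5.500·10.00 + 0.3800·Cₑ = 5.880·37 → Cₑ = 427.8 mg/L.
Load = 0.3800 m³/s × 427.8 g/m³ × 86 400 s/d = 14050 kg/d.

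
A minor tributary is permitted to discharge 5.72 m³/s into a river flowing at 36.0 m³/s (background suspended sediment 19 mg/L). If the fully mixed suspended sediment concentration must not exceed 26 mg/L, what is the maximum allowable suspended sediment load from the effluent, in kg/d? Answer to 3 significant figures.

34600 kg/d

Mass balance at the limit: 36.00·19.00 + 5.720·Cₑ = 41.72·26 → Cₑ = 70.06 mg/L.
Load = 5.720 m³/s × 70.06 g/m³ × 86 400 s/d = 34620 kg/d.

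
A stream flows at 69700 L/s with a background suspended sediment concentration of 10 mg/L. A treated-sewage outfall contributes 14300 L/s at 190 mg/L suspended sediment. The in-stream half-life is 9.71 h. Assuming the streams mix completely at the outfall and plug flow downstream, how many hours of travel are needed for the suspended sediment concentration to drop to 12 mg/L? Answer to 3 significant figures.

Mass balance: C = (69700·10.00 + 14300·190.0) / 84000 = 3414000/84000 = 40.64 mg/L.
Half-life 9.71 h → k = ln 2 / 9.71 = 0.07138 h⁻¹ = 1.713 d⁻¹.
40.64·exp(−k·t) = 12 → t = ln(40.64/12)/k = 61520 s = 17.09 h.

17.1 h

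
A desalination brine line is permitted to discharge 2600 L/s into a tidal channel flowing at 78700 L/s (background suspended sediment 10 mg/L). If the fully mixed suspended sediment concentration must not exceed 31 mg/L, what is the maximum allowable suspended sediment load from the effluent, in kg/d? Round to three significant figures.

150000 kg/d

Mass balance at the limit: 78700·10.00 + 2600·Cₑ = 81300·31 → Cₑ = 666.7 mg/L.
2600 L/s = 2.600 m³/s. Load = 2.600 m³/s × 666.7 g/m³ × 86 400 s/d = 149800 kg/d.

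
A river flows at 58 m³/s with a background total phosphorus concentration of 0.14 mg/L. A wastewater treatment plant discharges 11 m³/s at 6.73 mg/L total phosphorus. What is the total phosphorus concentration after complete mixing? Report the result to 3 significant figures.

1.19 mg/L

Mass balance: C = (58.00·0.1400 + 11.00·6.730) / 69.00 = 82.15/69.00 = 1.191 mg/L.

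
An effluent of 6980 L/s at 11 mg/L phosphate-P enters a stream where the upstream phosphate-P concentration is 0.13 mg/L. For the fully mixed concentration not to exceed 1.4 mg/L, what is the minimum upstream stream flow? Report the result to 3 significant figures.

52800 L/s

Set C_mix = 1.4: (Q·0.1300 + 6980·11.00) / (Q + 6980) = 1.4
→ Q = 6980·(11.00 − 1.4)/(1.4 − 0.1300) = 52760 L/s.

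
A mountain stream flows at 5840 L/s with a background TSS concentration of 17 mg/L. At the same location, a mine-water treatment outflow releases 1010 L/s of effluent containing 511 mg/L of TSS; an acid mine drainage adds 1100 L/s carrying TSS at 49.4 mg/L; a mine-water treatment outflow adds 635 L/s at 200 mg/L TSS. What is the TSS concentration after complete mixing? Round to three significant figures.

Mass balance: C = (5840·17.00 + 1010·511.0 + 1100·49.40 + 635.0·200.0) / 8585 = 796700/8585 = 92.80 mg/L.

92.8 mg/L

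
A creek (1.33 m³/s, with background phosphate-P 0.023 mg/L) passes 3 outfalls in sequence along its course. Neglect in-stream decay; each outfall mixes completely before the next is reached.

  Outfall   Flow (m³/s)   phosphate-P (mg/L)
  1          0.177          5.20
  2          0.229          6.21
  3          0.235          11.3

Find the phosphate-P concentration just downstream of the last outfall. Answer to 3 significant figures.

Below outfall 1: Q → 1.507 m³/s, C = (1.330·0.02300 + 0.1770·5.200)/1.507 = 0.6310 mg/L.
Below outfall 2: Q → 1.736 m³/s, C = (1.507·0.6310 + 0.2290·6.210)/1.736 = 1.367 mg/L.
Below outfall 3: Q → 1.971 m³/s, C = (1.736·1.367 + 0.2350·11.30)/1.971 = 2.551 mg/L.

2.55 mg/L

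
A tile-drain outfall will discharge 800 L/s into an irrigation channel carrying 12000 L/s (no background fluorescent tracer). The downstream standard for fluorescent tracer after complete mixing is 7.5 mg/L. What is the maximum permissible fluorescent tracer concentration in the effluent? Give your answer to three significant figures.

At the limit, (Qr·Cr + Qe·Cₑ)/(Qr + Qe) = 7.5:
Cₑ = (12800·7.5 − 12000·0) / 800.0 = 120.0 mg/L.

120 mg/L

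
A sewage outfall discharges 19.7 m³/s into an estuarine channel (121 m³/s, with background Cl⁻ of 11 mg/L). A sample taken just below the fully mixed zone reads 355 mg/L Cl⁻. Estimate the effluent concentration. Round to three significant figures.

Mass balance: 121.0·11.00 + 19.70·Cₑ = 140.7·355.0
→ Cₑ = (140.7·355.0 − 121.0·11.00) / 19.70 = 2468 mg/L.

2470 mg/L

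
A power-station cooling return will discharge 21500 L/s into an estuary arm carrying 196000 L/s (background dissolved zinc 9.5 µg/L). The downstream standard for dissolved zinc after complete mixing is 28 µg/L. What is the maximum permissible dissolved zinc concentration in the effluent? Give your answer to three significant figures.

197 µg/L

At the limit, (Qr·Cr + Qe·Cₑ)/(Qr + Qe) = 28:
Cₑ = (217500·28 − 196000·9.500) / 21500 = 196.7 µg/L.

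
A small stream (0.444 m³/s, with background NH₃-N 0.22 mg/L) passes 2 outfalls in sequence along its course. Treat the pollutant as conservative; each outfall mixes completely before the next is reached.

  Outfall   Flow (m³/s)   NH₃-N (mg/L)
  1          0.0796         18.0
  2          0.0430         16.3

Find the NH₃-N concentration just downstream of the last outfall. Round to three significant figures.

Below outfall 1: Q → 0.5236 m³/s, C = (0.4440·0.2200 + 0.07960·18.00)/0.5236 = 2.923 mg/L.
Below outfall 2: Q → 0.5666 m³/s, C = (0.5236·2.923 + 0.04300·16.30)/0.5666 = 3.938 mg/L.

3.94 mg/L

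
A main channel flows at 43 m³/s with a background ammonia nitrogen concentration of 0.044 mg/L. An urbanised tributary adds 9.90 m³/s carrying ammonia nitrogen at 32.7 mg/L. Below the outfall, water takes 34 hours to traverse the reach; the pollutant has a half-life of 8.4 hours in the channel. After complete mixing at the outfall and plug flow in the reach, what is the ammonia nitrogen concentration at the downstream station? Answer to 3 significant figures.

0.372 mg/L

Mass balance: C = (43.00·0.04400 + 9.900·32.70) / 52.90 = 325.6/52.90 = 6.155 mg/L.
Half-life 8.4 h → k = ln 2 / 8.4 = 0.08252 h⁻¹ = 1.980 d⁻¹.
Applying C = C₀e^(−kt): 6.155 × 0.06047 = 0.3722 mg/L.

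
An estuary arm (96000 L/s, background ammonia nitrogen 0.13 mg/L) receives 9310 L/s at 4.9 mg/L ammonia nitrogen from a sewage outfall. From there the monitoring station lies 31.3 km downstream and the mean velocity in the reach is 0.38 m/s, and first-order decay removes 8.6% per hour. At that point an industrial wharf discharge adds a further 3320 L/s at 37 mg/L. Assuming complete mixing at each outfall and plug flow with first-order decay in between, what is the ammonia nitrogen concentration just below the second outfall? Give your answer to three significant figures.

1.20 mg/L

After mixing, C = (96000·0.1300 + 9310·4.900) / 105300 = 58100/105300 = 0.5517 mg/L; combined flow 105300 L/s.
Travel time t = 31.3·1000 / 0.38 = 82370 s = 22.88 h.
8.6%/h lost → k = −ln(1 − 0.086) = 0.08992 h⁻¹.
Decay over the reach: 0.5517·exp(−kt) = 0.5517·0.1278 = 0.07049 mg/L.
Second outfall: C = (105300·0.07049 + 3320·37.00)/108600 = 1.199 mg/L.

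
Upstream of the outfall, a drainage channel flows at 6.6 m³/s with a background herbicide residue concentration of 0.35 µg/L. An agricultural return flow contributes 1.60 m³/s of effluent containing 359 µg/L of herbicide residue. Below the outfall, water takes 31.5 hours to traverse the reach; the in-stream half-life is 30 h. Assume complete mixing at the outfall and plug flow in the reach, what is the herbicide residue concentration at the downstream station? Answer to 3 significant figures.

34.0 µg/L

After mixing, C = (6.600·0.3500 + 1.600·359.0) / 8.200 = 576.7/8.200 = 70.33 µg/L.
Half-life 30 h → k = ln 2 / 30 = 0.02310 h⁻¹ = 0.5545 d⁻¹.
Decay over the reach: 70.33·exp(−kt) = 70.33·0.4830 = 33.97 µg/L.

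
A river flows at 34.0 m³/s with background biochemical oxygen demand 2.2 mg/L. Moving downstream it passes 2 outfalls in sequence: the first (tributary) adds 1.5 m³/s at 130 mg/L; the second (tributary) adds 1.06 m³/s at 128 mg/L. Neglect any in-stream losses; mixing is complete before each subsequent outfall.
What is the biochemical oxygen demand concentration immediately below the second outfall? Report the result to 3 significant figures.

11.1 mg/L

Below outfall 1: Q → 35.50 m³/s, C = (34.00·2.200 + 1.500·130.0)/35.50 = 7.600 mg/L.
Below outfall 2: Q → 36.56 m³/s, C = (35.50·7.600 + 1.060·128.0)/36.56 = 11.09 mg/L.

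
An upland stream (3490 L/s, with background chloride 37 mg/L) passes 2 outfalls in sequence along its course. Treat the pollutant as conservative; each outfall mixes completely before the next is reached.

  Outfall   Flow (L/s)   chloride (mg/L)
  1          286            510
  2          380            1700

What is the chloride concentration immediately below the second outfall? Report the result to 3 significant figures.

Below outfall 1: Q → 3776 L/s, C = (3490·37.00 + 286.0·510.0)/3776 = 72.83 mg/L.
Below outfall 2: Q → 4156 L/s, C = (3776·72.83 + 380.0·1700)/4156 = 221.6 mg/L.

222 mg/L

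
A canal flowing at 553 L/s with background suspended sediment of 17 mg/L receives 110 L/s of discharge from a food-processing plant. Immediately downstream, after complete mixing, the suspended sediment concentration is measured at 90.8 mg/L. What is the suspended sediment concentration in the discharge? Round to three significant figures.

Mass balance: 553.0·17.00 + 110.0·Cₑ = 663.0·90.80
→ Cₑ = (663.0·90.80 − 553.0·17.00) / 110.0 = 461.8 mg/L.

462 mg/L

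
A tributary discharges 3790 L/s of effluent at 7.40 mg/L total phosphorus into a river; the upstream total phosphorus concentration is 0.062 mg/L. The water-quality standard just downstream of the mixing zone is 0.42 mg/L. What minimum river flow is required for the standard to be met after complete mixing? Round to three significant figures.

Set C_mix = 0.42: (Q·0.06200 + 3790·7.400) / (Q + 3790) = 0.42
→ Q = 3790·(7.400 − 0.42)/(0.42 − 0.06200) = 73890 L/s.

73900 L/s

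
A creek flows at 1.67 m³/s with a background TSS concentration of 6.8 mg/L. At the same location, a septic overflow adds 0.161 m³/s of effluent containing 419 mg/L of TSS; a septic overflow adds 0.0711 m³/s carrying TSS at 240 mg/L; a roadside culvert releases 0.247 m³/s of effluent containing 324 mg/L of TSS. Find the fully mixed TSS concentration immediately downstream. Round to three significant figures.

81.9 mg/L

Mass balance: C = (1.670·6.800 + 0.1610·419.0 + 0.07110·240.0 + 0.2470·324.0) / 2.149 = 175.9/2.149 = 81.85 mg/L.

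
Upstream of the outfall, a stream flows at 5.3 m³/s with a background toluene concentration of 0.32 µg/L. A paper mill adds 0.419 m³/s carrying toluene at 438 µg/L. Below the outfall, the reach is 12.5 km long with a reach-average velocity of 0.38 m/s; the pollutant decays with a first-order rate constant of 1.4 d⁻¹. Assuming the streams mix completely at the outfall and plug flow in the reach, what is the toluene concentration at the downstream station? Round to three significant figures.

19.0 µg/L

Conservation of mass: C = (5.300·0.3200 + 0.4190·438.0) / 5.719 = 185.2/5.719 = 32.39 µg/L.
Travel time t = 12.5·1000 / 0.38 = 32890 s = 9.137 h.
Applying C = C₀e^(−kt): 32.39 × 0.5868 = 19.01 µg/L.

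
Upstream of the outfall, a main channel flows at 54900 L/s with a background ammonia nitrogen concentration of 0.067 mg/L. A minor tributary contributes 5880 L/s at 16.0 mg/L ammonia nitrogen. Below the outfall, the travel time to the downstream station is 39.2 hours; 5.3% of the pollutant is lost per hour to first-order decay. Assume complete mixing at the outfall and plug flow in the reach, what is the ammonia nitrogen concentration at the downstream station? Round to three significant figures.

0.190 mg/L

Mixed concentration C = ΣQC/ΣQ = (54900·0.06700 + 5880·16.00) / 60780 = 97760/60780 = 1.608 mg/L.
5.3%/h lost → k = −ln(1 − 0.053) = 0.05446 h⁻¹.
Applying C = C₀e^(−kt): 1.608 × 0.1183 = 0.1902 mg/L.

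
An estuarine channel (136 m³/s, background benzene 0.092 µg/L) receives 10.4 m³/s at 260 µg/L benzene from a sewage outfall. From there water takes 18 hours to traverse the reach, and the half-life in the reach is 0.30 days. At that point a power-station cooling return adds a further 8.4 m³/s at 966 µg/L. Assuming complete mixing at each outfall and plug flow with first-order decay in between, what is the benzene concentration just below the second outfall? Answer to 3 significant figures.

Conservation of mass: C = (136.0·0.09200 + 10.40·260.0) / 146.4 = 2717/146.4 = 18.56 µg/L; combined flow 146.4 m³/s.
Half-life 0.30 d → k = ln 2 / 0.30 = 2.310 d⁻¹.
Applying C = C₀e^(−kt): 18.56 × 0.1768 = 3.280 µg/L.
At the second outfall, C = (146.4·3.280 + 8.400·966.0) / (146.4 + 8.400) = 55.52 µg/L.

55.5 µg/L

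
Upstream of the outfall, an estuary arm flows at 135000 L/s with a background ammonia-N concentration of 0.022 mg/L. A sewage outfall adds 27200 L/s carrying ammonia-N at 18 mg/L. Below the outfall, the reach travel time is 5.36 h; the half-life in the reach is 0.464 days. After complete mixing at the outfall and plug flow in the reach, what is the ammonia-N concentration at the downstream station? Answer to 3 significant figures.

2.18 mg/L

Flow-weighted average: C = (135000·0.02200 + 27200·18.00) / 162200 = 492600/162200 = 3.037 mg/L.
Half-life 0.464 d → k = ln 2 / 0.464 = 1.494 d⁻¹.
First-order decay: C = 3.037·exp(−k·t) = 3.037·0.7163 = 2.175 mg/L.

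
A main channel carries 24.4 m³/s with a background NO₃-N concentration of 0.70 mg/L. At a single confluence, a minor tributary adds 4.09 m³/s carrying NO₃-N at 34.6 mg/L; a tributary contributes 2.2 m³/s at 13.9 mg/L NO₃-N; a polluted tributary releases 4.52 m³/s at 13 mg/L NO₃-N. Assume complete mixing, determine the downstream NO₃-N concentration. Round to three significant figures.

Flow-weighted average: C = (24.40·0.7000 + 4.090·34.60 + 2.200·13.90 + 4.520·13.00) / 35.21 = 247.9/35.21 = 7.042 mg/L.

7.04 mg/L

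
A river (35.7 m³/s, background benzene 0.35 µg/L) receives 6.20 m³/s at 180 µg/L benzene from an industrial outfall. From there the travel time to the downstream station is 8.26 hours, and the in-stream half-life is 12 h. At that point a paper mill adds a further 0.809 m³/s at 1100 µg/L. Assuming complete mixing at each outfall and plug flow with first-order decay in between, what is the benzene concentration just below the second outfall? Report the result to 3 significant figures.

37.2 µg/L

Conservation of mass: C = (35.70·0.3500 + 6.200·180.0) / 41.90 = 1128/41.90 = 26.93 µg/L; combined flow 41.90 m³/s.
Half-life 12 h → k = ln 2 / 12 = 0.05776 h⁻¹ = 1.386 d⁻¹.
Applying C = C₀e^(−kt): 26.93 × 0.6206 = 16.71 µg/L.
At the second outfall, C = (41.90·16.71 + 0.8090·1100) / (41.90 + 0.8090) = 37.23 µg/L.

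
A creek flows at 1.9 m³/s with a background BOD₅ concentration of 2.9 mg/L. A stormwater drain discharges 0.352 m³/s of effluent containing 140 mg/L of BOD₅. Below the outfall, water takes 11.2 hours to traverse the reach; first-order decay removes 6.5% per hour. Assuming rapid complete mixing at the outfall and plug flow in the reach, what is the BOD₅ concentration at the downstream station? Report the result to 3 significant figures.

Flow-weighted average: C = (1.900·2.900 + 0.3520·140.0) / 2.252 = 54.79/2.252 = 24.33 mg/L.
6.5%/h lost → k = −ln(1 − 0.065) = 0.06721 h⁻¹.
Decay over the reach: 24.33·exp(−kt) = 24.33·0.4711 = 11.46 mg/L.

11.5 mg/L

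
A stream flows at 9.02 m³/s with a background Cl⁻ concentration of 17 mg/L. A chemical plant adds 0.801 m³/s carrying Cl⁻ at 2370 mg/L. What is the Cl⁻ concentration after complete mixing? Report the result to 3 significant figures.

209 mg/L

Flow-weighted average: C = (9.020·17.00 + 0.8010·2370) / 9.821 = 2052/9.821 = 208.9 mg/L.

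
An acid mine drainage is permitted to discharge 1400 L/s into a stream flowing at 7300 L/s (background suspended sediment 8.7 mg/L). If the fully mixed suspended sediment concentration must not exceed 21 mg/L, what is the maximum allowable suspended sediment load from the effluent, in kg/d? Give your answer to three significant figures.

Mass balance at the limit: 7300·8.700 + 1400·Cₑ = 8700·21 → Cₑ = 85.14 mg/L.
1400 L/s = 1.400 m³/s. Load = 1.400 m³/s × 85.14 g/m³ × 86 400 s/d = 10300 kg/d.

10300 kg/d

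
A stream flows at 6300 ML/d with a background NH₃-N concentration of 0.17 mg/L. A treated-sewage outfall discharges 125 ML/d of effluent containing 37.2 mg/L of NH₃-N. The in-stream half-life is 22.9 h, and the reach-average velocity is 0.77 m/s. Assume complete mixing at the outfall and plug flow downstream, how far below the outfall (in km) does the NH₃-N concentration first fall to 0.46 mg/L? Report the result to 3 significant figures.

Flow-weighted average: C = (6300·0.1700 + 125.0·37.20) / 6425 = 5721/6425 = 0.8904 mg/L.
Half-life 22.9 h → k = ln 2 / 22.9 = 0.03027 h⁻¹ = 0.7264 d⁻¹.
Set 0.8904·exp(−k·t) = 0.46 → t = ln(0.8904/0.46)/k = 78550 s = 21.82 h.
Distance = v·t = 0.77·78550 = 60490 m = 60.49 km.

60.5 km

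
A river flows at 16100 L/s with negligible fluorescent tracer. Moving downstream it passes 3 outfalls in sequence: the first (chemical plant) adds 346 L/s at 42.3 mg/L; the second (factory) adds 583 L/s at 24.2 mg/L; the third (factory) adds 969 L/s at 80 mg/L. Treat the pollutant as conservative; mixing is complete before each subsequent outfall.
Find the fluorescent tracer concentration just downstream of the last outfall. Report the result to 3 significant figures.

5.90 mg/L

Outfall 1: combined Q = 16450 L/s; C = (16100·0 + 346.0·42.30)/16450 = 0.8899 mg/L.
Outfall 2: combined Q = 17030 L/s; C = (16450·0.8899 + 583.0·24.20)/17030 = 1.688 mg/L.
Outfall 3: combined Q = 18000 L/s; C = (17030·1.688 + 969.0·80.00)/18000 = 5.904 mg/L.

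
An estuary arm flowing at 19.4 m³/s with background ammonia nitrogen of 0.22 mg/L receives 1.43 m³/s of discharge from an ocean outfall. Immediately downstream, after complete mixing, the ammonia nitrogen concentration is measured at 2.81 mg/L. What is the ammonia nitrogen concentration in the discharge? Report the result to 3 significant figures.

37.9 mg/L

Mass balance: 19.40·0.2200 + 1.430·Cₑ = 20.83·2.810
→ Cₑ = (20.83·2.810 − 19.40·0.2200) / 1.430 = 37.95 mg/L.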